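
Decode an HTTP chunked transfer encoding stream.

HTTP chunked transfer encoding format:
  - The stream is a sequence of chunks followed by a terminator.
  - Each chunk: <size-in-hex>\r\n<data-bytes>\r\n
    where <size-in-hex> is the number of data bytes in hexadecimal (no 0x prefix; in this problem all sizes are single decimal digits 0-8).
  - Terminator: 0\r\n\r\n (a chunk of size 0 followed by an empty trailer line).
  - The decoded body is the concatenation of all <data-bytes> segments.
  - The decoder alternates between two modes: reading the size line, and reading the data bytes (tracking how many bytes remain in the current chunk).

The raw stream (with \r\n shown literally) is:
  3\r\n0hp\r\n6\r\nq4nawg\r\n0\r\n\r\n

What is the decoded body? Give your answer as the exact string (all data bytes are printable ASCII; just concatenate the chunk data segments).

Chunk 1: stream[0..1]='3' size=0x3=3, data at stream[3..6]='0hp' -> body[0..3], body so far='0hp'
Chunk 2: stream[8..9]='6' size=0x6=6, data at stream[11..17]='q4nawg' -> body[3..9], body so far='0hpq4nawg'
Chunk 3: stream[19..20]='0' size=0 (terminator). Final body='0hpq4nawg' (9 bytes)

Answer: 0hpq4nawg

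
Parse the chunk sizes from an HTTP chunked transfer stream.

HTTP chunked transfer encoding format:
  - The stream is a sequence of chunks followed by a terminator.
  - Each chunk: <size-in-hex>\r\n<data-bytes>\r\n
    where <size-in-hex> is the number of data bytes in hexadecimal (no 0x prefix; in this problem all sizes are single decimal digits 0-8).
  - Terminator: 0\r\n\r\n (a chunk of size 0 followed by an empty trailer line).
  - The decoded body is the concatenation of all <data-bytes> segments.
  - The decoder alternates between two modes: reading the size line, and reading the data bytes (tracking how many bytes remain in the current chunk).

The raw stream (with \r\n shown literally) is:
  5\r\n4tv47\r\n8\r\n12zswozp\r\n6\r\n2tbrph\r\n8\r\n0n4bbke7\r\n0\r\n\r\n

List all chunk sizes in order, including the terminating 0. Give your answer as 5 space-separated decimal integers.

Answer: 5 8 6 8 0

Derivation:
Chunk 1: stream[0..1]='5' size=0x5=5, data at stream[3..8]='4tv47' -> body[0..5], body so far='4tv47'
Chunk 2: stream[10..11]='8' size=0x8=8, data at stream[13..21]='12zswozp' -> body[5..13], body so far='4tv4712zswozp'
Chunk 3: stream[23..24]='6' size=0x6=6, data at stream[26..32]='2tbrph' -> body[13..19], body so far='4tv4712zswozp2tbrph'
Chunk 4: stream[34..35]='8' size=0x8=8, data at stream[37..45]='0n4bbke7' -> body[19..27], body so far='4tv4712zswozp2tbrph0n4bbke7'
Chunk 5: stream[47..48]='0' size=0 (terminator). Final body='4tv4712zswozp2tbrph0n4bbke7' (27 bytes)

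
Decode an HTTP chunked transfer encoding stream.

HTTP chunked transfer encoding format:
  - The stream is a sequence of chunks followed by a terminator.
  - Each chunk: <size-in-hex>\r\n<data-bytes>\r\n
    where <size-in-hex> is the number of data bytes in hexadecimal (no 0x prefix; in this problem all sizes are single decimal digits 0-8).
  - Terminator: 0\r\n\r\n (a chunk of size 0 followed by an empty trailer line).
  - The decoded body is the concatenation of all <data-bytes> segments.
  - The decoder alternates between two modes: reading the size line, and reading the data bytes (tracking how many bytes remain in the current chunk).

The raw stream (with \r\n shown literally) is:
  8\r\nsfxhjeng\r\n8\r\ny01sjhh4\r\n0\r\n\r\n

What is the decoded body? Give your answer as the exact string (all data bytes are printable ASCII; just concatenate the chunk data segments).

Chunk 1: stream[0..1]='8' size=0x8=8, data at stream[3..11]='sfxhjeng' -> body[0..8], body so far='sfxhjeng'
Chunk 2: stream[13..14]='8' size=0x8=8, data at stream[16..24]='y01sjhh4' -> body[8..16], body so far='sfxhjengy01sjhh4'
Chunk 3: stream[26..27]='0' size=0 (terminator). Final body='sfxhjengy01sjhh4' (16 bytes)

Answer: sfxhjengy01sjhh4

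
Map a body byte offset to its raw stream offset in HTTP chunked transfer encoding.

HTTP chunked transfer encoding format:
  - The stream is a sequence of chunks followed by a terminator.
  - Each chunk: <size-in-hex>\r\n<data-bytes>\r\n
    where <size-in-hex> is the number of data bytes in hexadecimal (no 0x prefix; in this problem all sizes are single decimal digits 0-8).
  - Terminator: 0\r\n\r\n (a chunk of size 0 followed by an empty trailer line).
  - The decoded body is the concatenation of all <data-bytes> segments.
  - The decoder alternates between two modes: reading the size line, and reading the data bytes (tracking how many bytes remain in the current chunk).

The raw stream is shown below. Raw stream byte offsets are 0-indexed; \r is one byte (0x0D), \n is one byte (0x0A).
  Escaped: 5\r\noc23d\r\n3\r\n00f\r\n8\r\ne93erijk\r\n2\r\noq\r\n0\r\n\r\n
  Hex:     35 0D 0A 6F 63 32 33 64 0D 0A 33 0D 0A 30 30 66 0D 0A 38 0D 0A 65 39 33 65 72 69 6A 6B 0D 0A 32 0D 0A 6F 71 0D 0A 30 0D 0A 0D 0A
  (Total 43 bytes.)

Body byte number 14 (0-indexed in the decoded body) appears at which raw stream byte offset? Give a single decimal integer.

Chunk 1: stream[0..1]='5' size=0x5=5, data at stream[3..8]='oc23d' -> body[0..5], body so far='oc23d'
Chunk 2: stream[10..11]='3' size=0x3=3, data at stream[13..16]='00f' -> body[5..8], body so far='oc23d00f'
Chunk 3: stream[18..19]='8' size=0x8=8, data at stream[21..29]='e93erijk' -> body[8..16], body so far='oc23d00fe93erijk'
Chunk 4: stream[31..32]='2' size=0x2=2, data at stream[34..36]='oq' -> body[16..18], body so far='oc23d00fe93erijkoq'
Chunk 5: stream[38..39]='0' size=0 (terminator). Final body='oc23d00fe93erijkoq' (18 bytes)
Body byte 14 at stream offset 27

Answer: 27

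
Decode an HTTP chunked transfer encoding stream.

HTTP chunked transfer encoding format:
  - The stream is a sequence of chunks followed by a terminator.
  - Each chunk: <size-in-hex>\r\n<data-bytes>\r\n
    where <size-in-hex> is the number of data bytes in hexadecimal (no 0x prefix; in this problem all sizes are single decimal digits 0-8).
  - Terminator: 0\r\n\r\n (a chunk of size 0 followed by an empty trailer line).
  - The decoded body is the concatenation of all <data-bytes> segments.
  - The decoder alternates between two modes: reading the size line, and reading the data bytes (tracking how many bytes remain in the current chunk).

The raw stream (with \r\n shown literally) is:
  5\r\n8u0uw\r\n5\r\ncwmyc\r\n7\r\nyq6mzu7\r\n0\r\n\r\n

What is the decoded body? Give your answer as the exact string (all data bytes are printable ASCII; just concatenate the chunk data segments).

Chunk 1: stream[0..1]='5' size=0x5=5, data at stream[3..8]='8u0uw' -> body[0..5], body so far='8u0uw'
Chunk 2: stream[10..11]='5' size=0x5=5, data at stream[13..18]='cwmyc' -> body[5..10], body so far='8u0uwcwmyc'
Chunk 3: stream[20..21]='7' size=0x7=7, data at stream[23..30]='yq6mzu7' -> body[10..17], body so far='8u0uwcwmycyq6mzu7'
Chunk 4: stream[32..33]='0' size=0 (terminator). Final body='8u0uwcwmycyq6mzu7' (17 bytes)

Answer: 8u0uwcwmycyq6mzu7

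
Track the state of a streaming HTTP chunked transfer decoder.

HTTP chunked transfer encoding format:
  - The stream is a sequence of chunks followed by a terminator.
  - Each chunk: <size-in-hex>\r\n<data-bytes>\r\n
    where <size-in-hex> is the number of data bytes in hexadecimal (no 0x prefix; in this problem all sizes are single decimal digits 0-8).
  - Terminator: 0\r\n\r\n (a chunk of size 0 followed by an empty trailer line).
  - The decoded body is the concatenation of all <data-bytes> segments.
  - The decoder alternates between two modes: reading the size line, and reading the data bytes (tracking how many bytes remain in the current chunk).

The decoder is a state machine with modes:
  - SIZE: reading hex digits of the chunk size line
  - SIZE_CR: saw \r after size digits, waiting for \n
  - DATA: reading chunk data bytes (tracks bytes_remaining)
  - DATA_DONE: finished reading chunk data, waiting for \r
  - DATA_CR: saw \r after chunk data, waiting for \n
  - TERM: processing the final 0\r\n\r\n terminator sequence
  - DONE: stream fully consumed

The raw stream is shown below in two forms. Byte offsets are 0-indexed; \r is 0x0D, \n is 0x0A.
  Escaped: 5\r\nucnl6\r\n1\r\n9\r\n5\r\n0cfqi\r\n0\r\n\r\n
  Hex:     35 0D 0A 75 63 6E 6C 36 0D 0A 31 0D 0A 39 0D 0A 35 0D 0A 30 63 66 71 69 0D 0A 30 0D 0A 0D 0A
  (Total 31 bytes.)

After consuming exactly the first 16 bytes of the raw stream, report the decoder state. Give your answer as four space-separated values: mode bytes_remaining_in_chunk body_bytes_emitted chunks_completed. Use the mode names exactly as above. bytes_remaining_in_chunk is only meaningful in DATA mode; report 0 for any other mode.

Byte 0 = '5': mode=SIZE remaining=0 emitted=0 chunks_done=0
Byte 1 = 0x0D: mode=SIZE_CR remaining=0 emitted=0 chunks_done=0
Byte 2 = 0x0A: mode=DATA remaining=5 emitted=0 chunks_done=0
Byte 3 = 'u': mode=DATA remaining=4 emitted=1 chunks_done=0
Byte 4 = 'c': mode=DATA remaining=3 emitted=2 chunks_done=0
Byte 5 = 'n': mode=DATA remaining=2 emitted=3 chunks_done=0
Byte 6 = 'l': mode=DATA remaining=1 emitted=4 chunks_done=0
Byte 7 = '6': mode=DATA_DONE remaining=0 emitted=5 chunks_done=0
Byte 8 = 0x0D: mode=DATA_CR remaining=0 emitted=5 chunks_done=0
Byte 9 = 0x0A: mode=SIZE remaining=0 emitted=5 chunks_done=1
Byte 10 = '1': mode=SIZE remaining=0 emitted=5 chunks_done=1
Byte 11 = 0x0D: mode=SIZE_CR remaining=0 emitted=5 chunks_done=1
Byte 12 = 0x0A: mode=DATA remaining=1 emitted=5 chunks_done=1
Byte 13 = '9': mode=DATA_DONE remaining=0 emitted=6 chunks_done=1
Byte 14 = 0x0D: mode=DATA_CR remaining=0 emitted=6 chunks_done=1
Byte 15 = 0x0A: mode=SIZE remaining=0 emitted=6 chunks_done=2

Answer: SIZE 0 6 2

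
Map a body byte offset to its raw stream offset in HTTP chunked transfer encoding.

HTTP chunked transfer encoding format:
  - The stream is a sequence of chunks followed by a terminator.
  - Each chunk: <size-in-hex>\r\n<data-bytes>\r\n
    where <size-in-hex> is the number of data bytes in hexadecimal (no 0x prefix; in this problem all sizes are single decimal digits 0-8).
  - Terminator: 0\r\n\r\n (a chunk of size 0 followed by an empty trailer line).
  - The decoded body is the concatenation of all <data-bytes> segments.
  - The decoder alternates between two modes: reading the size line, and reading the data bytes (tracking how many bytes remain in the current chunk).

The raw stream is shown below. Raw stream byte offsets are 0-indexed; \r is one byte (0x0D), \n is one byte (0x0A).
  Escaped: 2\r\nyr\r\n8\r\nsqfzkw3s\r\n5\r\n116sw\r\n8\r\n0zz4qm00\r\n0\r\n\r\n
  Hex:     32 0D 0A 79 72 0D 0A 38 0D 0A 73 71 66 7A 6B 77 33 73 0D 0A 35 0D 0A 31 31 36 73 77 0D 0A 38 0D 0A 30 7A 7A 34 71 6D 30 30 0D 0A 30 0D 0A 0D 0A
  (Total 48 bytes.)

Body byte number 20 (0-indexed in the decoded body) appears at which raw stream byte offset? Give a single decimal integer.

Chunk 1: stream[0..1]='2' size=0x2=2, data at stream[3..5]='yr' -> body[0..2], body so far='yr'
Chunk 2: stream[7..8]='8' size=0x8=8, data at stream[10..18]='sqfzkw3s' -> body[2..10], body so far='yrsqfzkw3s'
Chunk 3: stream[20..21]='5' size=0x5=5, data at stream[23..28]='116sw' -> body[10..15], body so far='yrsqfzkw3s116sw'
Chunk 4: stream[30..31]='8' size=0x8=8, data at stream[33..41]='0zz4qm00' -> body[15..23], body so far='yrsqfzkw3s116sw0zz4qm00'
Chunk 5: stream[43..44]='0' size=0 (terminator). Final body='yrsqfzkw3s116sw0zz4qm00' (23 bytes)
Body byte 20 at stream offset 38

Answer: 38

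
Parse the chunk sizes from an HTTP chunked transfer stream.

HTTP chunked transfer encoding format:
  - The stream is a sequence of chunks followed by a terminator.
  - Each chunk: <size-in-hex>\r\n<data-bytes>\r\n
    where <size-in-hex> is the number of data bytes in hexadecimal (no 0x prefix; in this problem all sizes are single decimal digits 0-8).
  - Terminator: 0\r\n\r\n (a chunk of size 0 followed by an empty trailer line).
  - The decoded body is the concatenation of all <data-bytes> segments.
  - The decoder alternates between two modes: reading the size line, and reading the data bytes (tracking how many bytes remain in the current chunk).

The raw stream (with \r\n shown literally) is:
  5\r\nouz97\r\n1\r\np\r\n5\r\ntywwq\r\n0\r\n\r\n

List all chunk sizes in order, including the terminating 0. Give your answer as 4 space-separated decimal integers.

Answer: 5 1 5 0

Derivation:
Chunk 1: stream[0..1]='5' size=0x5=5, data at stream[3..8]='ouz97' -> body[0..5], body so far='ouz97'
Chunk 2: stream[10..11]='1' size=0x1=1, data at stream[13..14]='p' -> body[5..6], body so far='ouz97p'
Chunk 3: stream[16..17]='5' size=0x5=5, data at stream[19..24]='tywwq' -> body[6..11], body so far='ouz97ptywwq'
Chunk 4: stream[26..27]='0' size=0 (terminator). Final body='ouz97ptywwq' (11 bytes)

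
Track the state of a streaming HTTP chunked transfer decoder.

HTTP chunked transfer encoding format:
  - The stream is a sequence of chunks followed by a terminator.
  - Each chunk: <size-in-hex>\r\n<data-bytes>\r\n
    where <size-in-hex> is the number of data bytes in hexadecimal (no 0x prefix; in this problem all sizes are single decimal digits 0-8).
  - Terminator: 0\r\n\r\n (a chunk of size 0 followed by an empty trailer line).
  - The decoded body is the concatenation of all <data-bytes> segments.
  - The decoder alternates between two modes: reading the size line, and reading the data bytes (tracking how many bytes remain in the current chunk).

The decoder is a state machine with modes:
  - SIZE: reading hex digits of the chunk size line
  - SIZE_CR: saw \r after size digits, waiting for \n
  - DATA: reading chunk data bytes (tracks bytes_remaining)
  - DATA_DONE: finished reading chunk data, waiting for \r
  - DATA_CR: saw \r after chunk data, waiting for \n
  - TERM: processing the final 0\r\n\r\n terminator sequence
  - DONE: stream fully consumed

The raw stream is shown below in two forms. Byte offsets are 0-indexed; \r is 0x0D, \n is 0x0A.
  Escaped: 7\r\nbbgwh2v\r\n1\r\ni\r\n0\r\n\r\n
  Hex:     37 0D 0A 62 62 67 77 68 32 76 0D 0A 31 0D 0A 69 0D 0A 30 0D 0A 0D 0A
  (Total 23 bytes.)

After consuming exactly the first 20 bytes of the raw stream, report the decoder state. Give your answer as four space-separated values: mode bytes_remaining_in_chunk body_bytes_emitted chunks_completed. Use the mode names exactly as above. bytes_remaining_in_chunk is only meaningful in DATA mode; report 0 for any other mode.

Byte 0 = '7': mode=SIZE remaining=0 emitted=0 chunks_done=0
Byte 1 = 0x0D: mode=SIZE_CR remaining=0 emitted=0 chunks_done=0
Byte 2 = 0x0A: mode=DATA remaining=7 emitted=0 chunks_done=0
Byte 3 = 'b': mode=DATA remaining=6 emitted=1 chunks_done=0
Byte 4 = 'b': mode=DATA remaining=5 emitted=2 chunks_done=0
Byte 5 = 'g': mode=DATA remaining=4 emitted=3 chunks_done=0
Byte 6 = 'w': mode=DATA remaining=3 emitted=4 chunks_done=0
Byte 7 = 'h': mode=DATA remaining=2 emitted=5 chunks_done=0
Byte 8 = '2': mode=DATA remaining=1 emitted=6 chunks_done=0
Byte 9 = 'v': mode=DATA_DONE remaining=0 emitted=7 chunks_done=0
Byte 10 = 0x0D: mode=DATA_CR remaining=0 emitted=7 chunks_done=0
Byte 11 = 0x0A: mode=SIZE remaining=0 emitted=7 chunks_done=1
Byte 12 = '1': mode=SIZE remaining=0 emitted=7 chunks_done=1
Byte 13 = 0x0D: mode=SIZE_CR remaining=0 emitted=7 chunks_done=1
Byte 14 = 0x0A: mode=DATA remaining=1 emitted=7 chunks_done=1
Byte 15 = 'i': mode=DATA_DONE remaining=0 emitted=8 chunks_done=1
Byte 16 = 0x0D: mode=DATA_CR remaining=0 emitted=8 chunks_done=1
Byte 17 = 0x0A: mode=SIZE remaining=0 emitted=8 chunks_done=2
Byte 18 = '0': mode=SIZE remaining=0 emitted=8 chunks_done=2
Byte 19 = 0x0D: mode=SIZE_CR remaining=0 emitted=8 chunks_done=2

Answer: SIZE_CR 0 8 2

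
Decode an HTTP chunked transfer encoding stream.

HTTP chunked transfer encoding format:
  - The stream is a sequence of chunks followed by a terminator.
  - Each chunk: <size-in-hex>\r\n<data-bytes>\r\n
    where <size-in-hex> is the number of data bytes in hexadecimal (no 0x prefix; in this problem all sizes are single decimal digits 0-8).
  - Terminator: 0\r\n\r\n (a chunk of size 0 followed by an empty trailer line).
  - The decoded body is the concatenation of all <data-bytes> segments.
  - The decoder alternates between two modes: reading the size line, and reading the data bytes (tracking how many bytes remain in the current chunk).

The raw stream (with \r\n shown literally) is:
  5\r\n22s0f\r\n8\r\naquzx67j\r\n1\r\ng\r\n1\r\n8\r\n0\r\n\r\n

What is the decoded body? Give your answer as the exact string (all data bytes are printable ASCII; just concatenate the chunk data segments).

Answer: 22s0faquzx67jg8

Derivation:
Chunk 1: stream[0..1]='5' size=0x5=5, data at stream[3..8]='22s0f' -> body[0..5], body so far='22s0f'
Chunk 2: stream[10..11]='8' size=0x8=8, data at stream[13..21]='aquzx67j' -> body[5..13], body so far='22s0faquzx67j'
Chunk 3: stream[23..24]='1' size=0x1=1, data at stream[26..27]='g' -> body[13..14], body so far='22s0faquzx67jg'
Chunk 4: stream[29..30]='1' size=0x1=1, data at stream[32..33]='8' -> body[14..15], body so far='22s0faquzx67jg8'
Chunk 5: stream[35..36]='0' size=0 (terminator). Final body='22s0faquzx67jg8' (15 bytes)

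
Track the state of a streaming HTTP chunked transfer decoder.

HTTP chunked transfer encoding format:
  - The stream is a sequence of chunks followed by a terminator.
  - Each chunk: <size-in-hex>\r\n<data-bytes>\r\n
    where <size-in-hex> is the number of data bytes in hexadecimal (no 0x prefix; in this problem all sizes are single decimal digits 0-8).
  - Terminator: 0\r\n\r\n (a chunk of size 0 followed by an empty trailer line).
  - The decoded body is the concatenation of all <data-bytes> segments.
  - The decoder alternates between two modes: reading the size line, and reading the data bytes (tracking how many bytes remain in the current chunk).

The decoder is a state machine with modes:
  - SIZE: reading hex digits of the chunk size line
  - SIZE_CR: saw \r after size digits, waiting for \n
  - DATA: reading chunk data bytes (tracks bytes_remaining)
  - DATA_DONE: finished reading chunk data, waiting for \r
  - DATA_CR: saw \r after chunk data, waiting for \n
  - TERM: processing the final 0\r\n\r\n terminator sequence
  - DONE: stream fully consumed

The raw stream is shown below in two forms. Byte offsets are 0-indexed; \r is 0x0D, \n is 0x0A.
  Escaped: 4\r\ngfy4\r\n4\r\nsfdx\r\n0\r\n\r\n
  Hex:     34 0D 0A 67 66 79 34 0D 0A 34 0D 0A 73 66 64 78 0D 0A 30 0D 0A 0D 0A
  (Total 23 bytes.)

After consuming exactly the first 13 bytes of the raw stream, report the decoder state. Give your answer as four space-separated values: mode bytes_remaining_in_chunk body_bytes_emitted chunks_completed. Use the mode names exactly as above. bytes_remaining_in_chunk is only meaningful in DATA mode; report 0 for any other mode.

Byte 0 = '4': mode=SIZE remaining=0 emitted=0 chunks_done=0
Byte 1 = 0x0D: mode=SIZE_CR remaining=0 emitted=0 chunks_done=0
Byte 2 = 0x0A: mode=DATA remaining=4 emitted=0 chunks_done=0
Byte 3 = 'g': mode=DATA remaining=3 emitted=1 chunks_done=0
Byte 4 = 'f': mode=DATA remaining=2 emitted=2 chunks_done=0
Byte 5 = 'y': mode=DATA remaining=1 emitted=3 chunks_done=0
Byte 6 = '4': mode=DATA_DONE remaining=0 emitted=4 chunks_done=0
Byte 7 = 0x0D: mode=DATA_CR remaining=0 emitted=4 chunks_done=0
Byte 8 = 0x0A: mode=SIZE remaining=0 emitted=4 chunks_done=1
Byte 9 = '4': mode=SIZE remaining=0 emitted=4 chunks_done=1
Byte 10 = 0x0D: mode=SIZE_CR remaining=0 emitted=4 chunks_done=1
Byte 11 = 0x0A: mode=DATA remaining=4 emitted=4 chunks_done=1
Byte 12 = 's': mode=DATA remaining=3 emitted=5 chunks_done=1

Answer: DATA 3 5 1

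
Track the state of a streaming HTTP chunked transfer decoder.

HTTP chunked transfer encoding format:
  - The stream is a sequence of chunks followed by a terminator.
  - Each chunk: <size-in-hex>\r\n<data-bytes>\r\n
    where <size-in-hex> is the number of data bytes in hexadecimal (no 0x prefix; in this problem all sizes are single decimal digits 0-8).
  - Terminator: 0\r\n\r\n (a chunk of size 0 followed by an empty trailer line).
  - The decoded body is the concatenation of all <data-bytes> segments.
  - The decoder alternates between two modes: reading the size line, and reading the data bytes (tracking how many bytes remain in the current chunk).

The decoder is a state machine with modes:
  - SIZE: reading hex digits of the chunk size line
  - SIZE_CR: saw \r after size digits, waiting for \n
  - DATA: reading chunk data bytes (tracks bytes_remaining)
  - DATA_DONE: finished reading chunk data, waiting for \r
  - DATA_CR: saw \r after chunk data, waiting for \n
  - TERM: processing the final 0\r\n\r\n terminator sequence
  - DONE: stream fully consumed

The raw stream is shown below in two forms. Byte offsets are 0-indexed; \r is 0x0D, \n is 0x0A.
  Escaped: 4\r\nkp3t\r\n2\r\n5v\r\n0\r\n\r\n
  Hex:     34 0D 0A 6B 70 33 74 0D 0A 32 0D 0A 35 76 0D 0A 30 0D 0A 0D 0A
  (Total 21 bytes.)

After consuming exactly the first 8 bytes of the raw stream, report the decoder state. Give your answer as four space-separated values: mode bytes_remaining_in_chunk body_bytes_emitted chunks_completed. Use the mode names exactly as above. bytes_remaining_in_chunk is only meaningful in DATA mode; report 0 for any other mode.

Byte 0 = '4': mode=SIZE remaining=0 emitted=0 chunks_done=0
Byte 1 = 0x0D: mode=SIZE_CR remaining=0 emitted=0 chunks_done=0
Byte 2 = 0x0A: mode=DATA remaining=4 emitted=0 chunks_done=0
Byte 3 = 'k': mode=DATA remaining=3 emitted=1 chunks_done=0
Byte 4 = 'p': mode=DATA remaining=2 emitted=2 chunks_done=0
Byte 5 = '3': mode=DATA remaining=1 emitted=3 chunks_done=0
Byte 6 = 't': mode=DATA_DONE remaining=0 emitted=4 chunks_done=0
Byte 7 = 0x0D: mode=DATA_CR remaining=0 emitted=4 chunks_done=0

Answer: DATA_CR 0 4 0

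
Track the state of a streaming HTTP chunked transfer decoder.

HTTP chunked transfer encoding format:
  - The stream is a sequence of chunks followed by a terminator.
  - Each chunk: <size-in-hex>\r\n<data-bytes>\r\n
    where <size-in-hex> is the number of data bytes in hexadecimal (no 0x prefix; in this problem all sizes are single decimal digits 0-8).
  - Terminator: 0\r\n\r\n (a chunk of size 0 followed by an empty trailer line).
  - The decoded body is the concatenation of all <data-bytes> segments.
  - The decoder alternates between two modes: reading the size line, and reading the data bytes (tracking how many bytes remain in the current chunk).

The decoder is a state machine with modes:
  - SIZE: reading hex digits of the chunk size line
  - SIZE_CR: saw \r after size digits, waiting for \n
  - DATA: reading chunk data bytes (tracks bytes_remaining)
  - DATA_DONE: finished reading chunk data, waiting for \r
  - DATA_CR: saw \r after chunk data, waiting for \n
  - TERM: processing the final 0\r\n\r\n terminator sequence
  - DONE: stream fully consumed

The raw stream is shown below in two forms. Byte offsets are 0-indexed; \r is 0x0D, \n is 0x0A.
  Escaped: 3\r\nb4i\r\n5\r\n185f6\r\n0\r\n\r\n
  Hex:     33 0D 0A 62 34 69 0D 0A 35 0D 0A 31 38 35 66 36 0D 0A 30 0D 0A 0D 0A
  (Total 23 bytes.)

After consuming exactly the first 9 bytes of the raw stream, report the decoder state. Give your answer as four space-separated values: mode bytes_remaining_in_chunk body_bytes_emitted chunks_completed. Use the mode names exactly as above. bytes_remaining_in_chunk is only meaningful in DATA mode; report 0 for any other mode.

Answer: SIZE 0 3 1

Derivation:
Byte 0 = '3': mode=SIZE remaining=0 emitted=0 chunks_done=0
Byte 1 = 0x0D: mode=SIZE_CR remaining=0 emitted=0 chunks_done=0
Byte 2 = 0x0A: mode=DATA remaining=3 emitted=0 chunks_done=0
Byte 3 = 'b': mode=DATA remaining=2 emitted=1 chunks_done=0
Byte 4 = '4': mode=DATA remaining=1 emitted=2 chunks_done=0
Byte 5 = 'i': mode=DATA_DONE remaining=0 emitted=3 chunks_done=0
Byte 6 = 0x0D: mode=DATA_CR remaining=0 emitted=3 chunks_done=0
Byte 7 = 0x0A: mode=SIZE remaining=0 emitted=3 chunks_done=1
Byte 8 = '5': mode=SIZE remaining=0 emitted=3 chunks_done=1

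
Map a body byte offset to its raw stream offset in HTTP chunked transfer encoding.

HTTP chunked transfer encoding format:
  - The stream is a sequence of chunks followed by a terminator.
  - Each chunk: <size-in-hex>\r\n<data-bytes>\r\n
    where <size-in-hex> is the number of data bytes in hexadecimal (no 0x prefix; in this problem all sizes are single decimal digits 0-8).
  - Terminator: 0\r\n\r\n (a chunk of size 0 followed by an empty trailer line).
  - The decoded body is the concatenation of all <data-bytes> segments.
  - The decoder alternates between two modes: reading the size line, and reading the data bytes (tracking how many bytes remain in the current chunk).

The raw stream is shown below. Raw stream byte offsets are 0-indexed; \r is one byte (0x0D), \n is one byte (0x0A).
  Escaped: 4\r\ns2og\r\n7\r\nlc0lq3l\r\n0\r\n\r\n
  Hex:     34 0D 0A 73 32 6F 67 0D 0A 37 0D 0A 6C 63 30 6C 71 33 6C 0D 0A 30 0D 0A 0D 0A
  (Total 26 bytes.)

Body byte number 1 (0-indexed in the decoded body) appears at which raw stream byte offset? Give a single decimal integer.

Chunk 1: stream[0..1]='4' size=0x4=4, data at stream[3..7]='s2og' -> body[0..4], body so far='s2og'
Chunk 2: stream[9..10]='7' size=0x7=7, data at stream[12..19]='lc0lq3l' -> body[4..11], body so far='s2oglc0lq3l'
Chunk 3: stream[21..22]='0' size=0 (terminator). Final body='s2oglc0lq3l' (11 bytes)
Body byte 1 at stream offset 4

Answer: 4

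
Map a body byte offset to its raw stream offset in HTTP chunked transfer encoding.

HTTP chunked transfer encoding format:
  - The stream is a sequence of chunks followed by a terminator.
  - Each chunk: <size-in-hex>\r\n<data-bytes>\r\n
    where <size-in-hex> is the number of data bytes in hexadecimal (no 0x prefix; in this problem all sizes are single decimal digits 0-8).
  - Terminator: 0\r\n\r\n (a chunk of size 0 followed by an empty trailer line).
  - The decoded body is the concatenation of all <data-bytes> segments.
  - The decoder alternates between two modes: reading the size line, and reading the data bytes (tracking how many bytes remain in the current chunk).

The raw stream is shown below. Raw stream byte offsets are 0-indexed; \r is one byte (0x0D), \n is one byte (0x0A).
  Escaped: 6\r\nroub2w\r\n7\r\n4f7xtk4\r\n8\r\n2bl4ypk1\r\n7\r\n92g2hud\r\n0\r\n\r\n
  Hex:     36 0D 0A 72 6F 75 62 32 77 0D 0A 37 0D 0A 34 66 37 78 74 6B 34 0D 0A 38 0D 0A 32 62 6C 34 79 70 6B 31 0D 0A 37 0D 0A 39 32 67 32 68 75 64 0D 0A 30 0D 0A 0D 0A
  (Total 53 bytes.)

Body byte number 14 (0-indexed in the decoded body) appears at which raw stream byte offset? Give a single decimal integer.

Answer: 27

Derivation:
Chunk 1: stream[0..1]='6' size=0x6=6, data at stream[3..9]='roub2w' -> body[0..6], body so far='roub2w'
Chunk 2: stream[11..12]='7' size=0x7=7, data at stream[14..21]='4f7xtk4' -> body[6..13], body so far='roub2w4f7xtk4'
Chunk 3: stream[23..24]='8' size=0x8=8, data at stream[26..34]='2bl4ypk1' -> body[13..21], body so far='roub2w4f7xtk42bl4ypk1'
Chunk 4: stream[36..37]='7' size=0x7=7, data at stream[39..46]='92g2hud' -> body[21..28], body so far='roub2w4f7xtk42bl4ypk192g2hud'
Chunk 5: stream[48..49]='0' size=0 (terminator). Final body='roub2w4f7xtk42bl4ypk192g2hud' (28 bytes)
Body byte 14 at stream offset 27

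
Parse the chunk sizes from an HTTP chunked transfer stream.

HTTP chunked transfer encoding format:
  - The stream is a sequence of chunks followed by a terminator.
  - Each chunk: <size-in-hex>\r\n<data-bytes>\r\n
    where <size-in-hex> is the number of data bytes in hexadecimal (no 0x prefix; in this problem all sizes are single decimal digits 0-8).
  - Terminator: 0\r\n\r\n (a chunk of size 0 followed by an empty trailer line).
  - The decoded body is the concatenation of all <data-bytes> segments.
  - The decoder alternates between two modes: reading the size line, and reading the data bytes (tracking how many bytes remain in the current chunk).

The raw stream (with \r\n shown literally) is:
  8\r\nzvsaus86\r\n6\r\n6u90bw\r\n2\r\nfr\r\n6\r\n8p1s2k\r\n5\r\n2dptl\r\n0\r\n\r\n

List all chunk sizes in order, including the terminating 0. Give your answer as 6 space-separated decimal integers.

Answer: 8 6 2 6 5 0

Derivation:
Chunk 1: stream[0..1]='8' size=0x8=8, data at stream[3..11]='zvsaus86' -> body[0..8], body so far='zvsaus86'
Chunk 2: stream[13..14]='6' size=0x6=6, data at stream[16..22]='6u90bw' -> body[8..14], body so far='zvsaus866u90bw'
Chunk 3: stream[24..25]='2' size=0x2=2, data at stream[27..29]='fr' -> body[14..16], body so far='zvsaus866u90bwfr'
Chunk 4: stream[31..32]='6' size=0x6=6, data at stream[34..40]='8p1s2k' -> body[16..22], body so far='zvsaus866u90bwfr8p1s2k'
Chunk 5: stream[42..43]='5' size=0x5=5, data at stream[45..50]='2dptl' -> body[22..27], body so far='zvsaus866u90bwfr8p1s2k2dptl'
Chunk 6: stream[52..53]='0' size=0 (terminator). Final body='zvsaus866u90bwfr8p1s2k2dptl' (27 bytes)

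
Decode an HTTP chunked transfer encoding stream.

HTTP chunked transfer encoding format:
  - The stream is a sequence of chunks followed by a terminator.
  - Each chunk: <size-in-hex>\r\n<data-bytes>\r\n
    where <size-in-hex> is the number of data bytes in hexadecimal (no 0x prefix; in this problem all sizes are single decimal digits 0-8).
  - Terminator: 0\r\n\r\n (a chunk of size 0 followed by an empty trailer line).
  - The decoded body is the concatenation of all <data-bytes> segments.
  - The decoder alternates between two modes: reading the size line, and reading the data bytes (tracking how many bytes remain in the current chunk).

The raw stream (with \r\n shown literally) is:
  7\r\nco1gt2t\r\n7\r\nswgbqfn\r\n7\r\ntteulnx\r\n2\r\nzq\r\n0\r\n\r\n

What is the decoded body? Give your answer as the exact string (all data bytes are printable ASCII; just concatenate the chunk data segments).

Answer: co1gt2tswgbqfntteulnxzq

Derivation:
Chunk 1: stream[0..1]='7' size=0x7=7, data at stream[3..10]='co1gt2t' -> body[0..7], body so far='co1gt2t'
Chunk 2: stream[12..13]='7' size=0x7=7, data at stream[15..22]='swgbqfn' -> body[7..14], body so far='co1gt2tswgbqfn'
Chunk 3: stream[24..25]='7' size=0x7=7, data at stream[27..34]='tteulnx' -> body[14..21], body so far='co1gt2tswgbqfntteulnx'
Chunk 4: stream[36..37]='2' size=0x2=2, data at stream[39..41]='zq' -> body[21..23], body so far='co1gt2tswgbqfntteulnxzq'
Chunk 5: stream[43..44]='0' size=0 (terminator). Final body='co1gt2tswgbqfntteulnxzq' (23 bytes)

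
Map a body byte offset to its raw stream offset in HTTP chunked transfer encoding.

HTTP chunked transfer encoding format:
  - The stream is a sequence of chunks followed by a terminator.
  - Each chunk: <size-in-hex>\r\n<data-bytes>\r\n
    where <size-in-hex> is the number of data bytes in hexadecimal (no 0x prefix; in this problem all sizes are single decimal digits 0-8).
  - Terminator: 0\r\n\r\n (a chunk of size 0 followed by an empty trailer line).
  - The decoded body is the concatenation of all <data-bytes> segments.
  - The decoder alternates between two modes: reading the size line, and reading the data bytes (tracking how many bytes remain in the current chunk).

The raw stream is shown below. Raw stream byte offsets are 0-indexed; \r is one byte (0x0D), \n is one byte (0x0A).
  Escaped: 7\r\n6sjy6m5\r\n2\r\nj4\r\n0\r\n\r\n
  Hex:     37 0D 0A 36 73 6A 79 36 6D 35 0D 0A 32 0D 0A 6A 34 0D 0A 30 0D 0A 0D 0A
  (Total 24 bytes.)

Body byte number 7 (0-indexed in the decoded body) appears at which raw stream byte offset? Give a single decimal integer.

Chunk 1: stream[0..1]='7' size=0x7=7, data at stream[3..10]='6sjy6m5' -> body[0..7], body so far='6sjy6m5'
Chunk 2: stream[12..13]='2' size=0x2=2, data at stream[15..17]='j4' -> body[7..9], body so far='6sjy6m5j4'
Chunk 3: stream[19..20]='0' size=0 (terminator). Final body='6sjy6m5j4' (9 bytes)
Body byte 7 at stream offset 15

Answer: 15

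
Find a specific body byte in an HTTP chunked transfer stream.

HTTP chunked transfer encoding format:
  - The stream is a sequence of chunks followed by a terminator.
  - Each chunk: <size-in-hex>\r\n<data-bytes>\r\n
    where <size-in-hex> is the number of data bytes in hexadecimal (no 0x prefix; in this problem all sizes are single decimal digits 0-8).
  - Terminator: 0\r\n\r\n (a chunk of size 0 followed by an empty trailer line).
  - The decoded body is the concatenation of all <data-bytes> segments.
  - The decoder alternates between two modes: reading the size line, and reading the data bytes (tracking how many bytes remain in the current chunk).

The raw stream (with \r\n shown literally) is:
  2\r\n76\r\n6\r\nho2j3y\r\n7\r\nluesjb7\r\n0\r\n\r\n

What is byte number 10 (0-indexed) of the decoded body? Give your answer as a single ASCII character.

Answer: e

Derivation:
Chunk 1: stream[0..1]='2' size=0x2=2, data at stream[3..5]='76' -> body[0..2], body so far='76'
Chunk 2: stream[7..8]='6' size=0x6=6, data at stream[10..16]='ho2j3y' -> body[2..8], body so far='76ho2j3y'
Chunk 3: stream[18..19]='7' size=0x7=7, data at stream[21..28]='luesjb7' -> body[8..15], body so far='76ho2j3yluesjb7'
Chunk 4: stream[30..31]='0' size=0 (terminator). Final body='76ho2j3yluesjb7' (15 bytes)
Body byte 10 = 'e'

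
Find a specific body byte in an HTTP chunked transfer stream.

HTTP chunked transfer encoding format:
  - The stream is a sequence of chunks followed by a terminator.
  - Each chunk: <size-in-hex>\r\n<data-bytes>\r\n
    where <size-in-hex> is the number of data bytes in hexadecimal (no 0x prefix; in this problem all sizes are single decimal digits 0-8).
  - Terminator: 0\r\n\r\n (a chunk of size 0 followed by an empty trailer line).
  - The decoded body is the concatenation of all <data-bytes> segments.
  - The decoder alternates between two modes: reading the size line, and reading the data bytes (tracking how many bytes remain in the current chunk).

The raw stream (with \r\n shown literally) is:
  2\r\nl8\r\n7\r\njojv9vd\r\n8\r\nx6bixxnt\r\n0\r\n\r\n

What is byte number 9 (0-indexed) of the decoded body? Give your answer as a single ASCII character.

Answer: x

Derivation:
Chunk 1: stream[0..1]='2' size=0x2=2, data at stream[3..5]='l8' -> body[0..2], body so far='l8'
Chunk 2: stream[7..8]='7' size=0x7=7, data at stream[10..17]='jojv9vd' -> body[2..9], body so far='l8jojv9vd'
Chunk 3: stream[19..20]='8' size=0x8=8, data at stream[22..30]='x6bixxnt' -> body[9..17], body so far='l8jojv9vdx6bixxnt'
Chunk 4: stream[32..33]='0' size=0 (terminator). Final body='l8jojv9vdx6bixxnt' (17 bytes)
Body byte 9 = 'x'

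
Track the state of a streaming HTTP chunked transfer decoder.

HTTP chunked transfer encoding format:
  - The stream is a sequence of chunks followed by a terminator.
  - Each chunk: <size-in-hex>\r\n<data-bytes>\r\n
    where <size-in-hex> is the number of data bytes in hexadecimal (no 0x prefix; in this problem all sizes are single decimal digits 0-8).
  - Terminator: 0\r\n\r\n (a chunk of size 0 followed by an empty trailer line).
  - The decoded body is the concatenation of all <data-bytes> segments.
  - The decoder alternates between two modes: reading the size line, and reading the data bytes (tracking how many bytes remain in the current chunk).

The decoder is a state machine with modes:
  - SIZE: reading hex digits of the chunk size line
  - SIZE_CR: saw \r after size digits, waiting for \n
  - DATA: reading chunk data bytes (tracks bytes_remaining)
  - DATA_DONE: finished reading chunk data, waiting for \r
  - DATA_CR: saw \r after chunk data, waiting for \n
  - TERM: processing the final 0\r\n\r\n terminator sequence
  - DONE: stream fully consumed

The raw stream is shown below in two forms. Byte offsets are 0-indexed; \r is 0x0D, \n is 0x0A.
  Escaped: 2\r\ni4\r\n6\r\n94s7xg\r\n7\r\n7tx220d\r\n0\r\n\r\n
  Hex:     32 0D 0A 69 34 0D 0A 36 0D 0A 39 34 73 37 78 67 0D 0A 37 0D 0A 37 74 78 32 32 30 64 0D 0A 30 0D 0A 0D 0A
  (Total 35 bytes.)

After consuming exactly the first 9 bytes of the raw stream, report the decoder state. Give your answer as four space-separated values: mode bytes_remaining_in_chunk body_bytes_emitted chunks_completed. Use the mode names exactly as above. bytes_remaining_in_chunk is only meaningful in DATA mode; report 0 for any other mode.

Answer: SIZE_CR 0 2 1

Derivation:
Byte 0 = '2': mode=SIZE remaining=0 emitted=0 chunks_done=0
Byte 1 = 0x0D: mode=SIZE_CR remaining=0 emitted=0 chunks_done=0
Byte 2 = 0x0A: mode=DATA remaining=2 emitted=0 chunks_done=0
Byte 3 = 'i': mode=DATA remaining=1 emitted=1 chunks_done=0
Byte 4 = '4': mode=DATA_DONE remaining=0 emitted=2 chunks_done=0
Byte 5 = 0x0D: mode=DATA_CR remaining=0 emitted=2 chunks_done=0
Byte 6 = 0x0A: mode=SIZE remaining=0 emitted=2 chunks_done=1
Byte 7 = '6': mode=SIZE remaining=0 emitted=2 chunks_done=1
Byte 8 = 0x0D: mode=SIZE_CR remaining=0 emitted=2 chunks_done=1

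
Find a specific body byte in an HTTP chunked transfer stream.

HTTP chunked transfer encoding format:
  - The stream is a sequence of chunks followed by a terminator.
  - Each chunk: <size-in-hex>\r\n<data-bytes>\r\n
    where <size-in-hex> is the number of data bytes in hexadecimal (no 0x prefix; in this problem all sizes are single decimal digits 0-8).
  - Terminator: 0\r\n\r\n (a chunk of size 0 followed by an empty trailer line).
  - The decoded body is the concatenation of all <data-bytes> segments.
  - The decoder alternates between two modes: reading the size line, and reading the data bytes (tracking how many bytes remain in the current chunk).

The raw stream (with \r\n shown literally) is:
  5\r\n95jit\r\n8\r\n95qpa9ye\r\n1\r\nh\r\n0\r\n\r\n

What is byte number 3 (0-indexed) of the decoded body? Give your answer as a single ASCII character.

Answer: i

Derivation:
Chunk 1: stream[0..1]='5' size=0x5=5, data at stream[3..8]='95jit' -> body[0..5], body so far='95jit'
Chunk 2: stream[10..11]='8' size=0x8=8, data at stream[13..21]='95qpa9ye' -> body[5..13], body so far='95jit95qpa9ye'
Chunk 3: stream[23..24]='1' size=0x1=1, data at stream[26..27]='h' -> body[13..14], body so far='95jit95qpa9yeh'
Chunk 4: stream[29..30]='0' size=0 (terminator). Final body='95jit95qpa9yeh' (14 bytes)
Body byte 3 = 'i'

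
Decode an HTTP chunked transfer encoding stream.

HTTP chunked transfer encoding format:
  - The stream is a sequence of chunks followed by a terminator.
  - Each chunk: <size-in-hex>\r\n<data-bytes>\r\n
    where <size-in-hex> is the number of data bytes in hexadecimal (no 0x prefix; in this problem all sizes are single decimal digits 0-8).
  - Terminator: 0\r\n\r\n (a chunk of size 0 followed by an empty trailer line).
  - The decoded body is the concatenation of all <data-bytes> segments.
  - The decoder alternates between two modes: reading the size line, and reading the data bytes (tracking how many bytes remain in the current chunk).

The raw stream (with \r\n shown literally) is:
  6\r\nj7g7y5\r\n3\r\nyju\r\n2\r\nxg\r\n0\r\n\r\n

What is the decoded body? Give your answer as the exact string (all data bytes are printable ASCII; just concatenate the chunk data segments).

Answer: j7g7y5yjuxg

Derivation:
Chunk 1: stream[0..1]='6' size=0x6=6, data at stream[3..9]='j7g7y5' -> body[0..6], body so far='j7g7y5'
Chunk 2: stream[11..12]='3' size=0x3=3, data at stream[14..17]='yju' -> body[6..9], body so far='j7g7y5yju'
Chunk 3: stream[19..20]='2' size=0x2=2, data at stream[22..24]='xg' -> body[9..11], body so far='j7g7y5yjuxg'
Chunk 4: stream[26..27]='0' size=0 (terminator). Final body='j7g7y5yjuxg' (11 bytes)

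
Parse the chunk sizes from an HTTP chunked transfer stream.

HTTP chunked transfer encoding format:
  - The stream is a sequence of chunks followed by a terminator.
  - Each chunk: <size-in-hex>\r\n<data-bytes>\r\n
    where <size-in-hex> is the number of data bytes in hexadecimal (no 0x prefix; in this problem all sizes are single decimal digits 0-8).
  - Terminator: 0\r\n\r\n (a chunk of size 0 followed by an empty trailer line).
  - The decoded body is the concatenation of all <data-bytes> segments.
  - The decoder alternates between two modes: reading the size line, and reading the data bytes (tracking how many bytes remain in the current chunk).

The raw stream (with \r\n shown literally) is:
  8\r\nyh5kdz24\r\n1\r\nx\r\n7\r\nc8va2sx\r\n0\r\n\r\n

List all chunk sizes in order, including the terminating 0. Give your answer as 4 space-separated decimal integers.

Answer: 8 1 7 0

Derivation:
Chunk 1: stream[0..1]='8' size=0x8=8, data at stream[3..11]='yh5kdz24' -> body[0..8], body so far='yh5kdz24'
Chunk 2: stream[13..14]='1' size=0x1=1, data at stream[16..17]='x' -> body[8..9], body so far='yh5kdz24x'
Chunk 3: stream[19..20]='7' size=0x7=7, data at stream[22..29]='c8va2sx' -> body[9..16], body so far='yh5kdz24xc8va2sx'
Chunk 4: stream[31..32]='0' size=0 (terminator). Final body='yh5kdz24xc8va2sx' (16 bytes)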